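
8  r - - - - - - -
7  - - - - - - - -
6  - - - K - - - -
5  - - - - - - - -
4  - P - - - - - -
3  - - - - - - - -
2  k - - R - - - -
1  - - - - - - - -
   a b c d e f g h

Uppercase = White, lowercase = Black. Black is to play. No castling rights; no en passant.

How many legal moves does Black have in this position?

Black to move; king on a2.
In check: yes, from the white rook on d2.
Legal moves: Kb3, Ka3, Kb1, Ka1.
Count: 4.

4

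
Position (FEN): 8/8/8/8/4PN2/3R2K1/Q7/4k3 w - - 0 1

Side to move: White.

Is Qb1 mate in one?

After Qb1: black king on e1; in check: yes, from the white queen on b1.
King squares — d1: attacked by Qb1; f1: attacked by Qb1; d2: attacked by Rd3; e2: attacked by Nf4; f2: attacked by Kg3.
Black has no legal moves → checkmate.

yes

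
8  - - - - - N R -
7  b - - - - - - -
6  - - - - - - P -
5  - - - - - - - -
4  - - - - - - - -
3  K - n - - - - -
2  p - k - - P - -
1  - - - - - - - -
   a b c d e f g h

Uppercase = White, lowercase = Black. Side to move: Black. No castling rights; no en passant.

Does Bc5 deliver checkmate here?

After Bc5: white king on a3; in check: yes, from the black bishop on c5.
King squares — a2: attacked by Nc3; b2: attacked by Kc2; b3: attacked by Kc2; a4: attacked by Nc3; b4: attacked by Bc5.
White has no legal moves → checkmate.

yes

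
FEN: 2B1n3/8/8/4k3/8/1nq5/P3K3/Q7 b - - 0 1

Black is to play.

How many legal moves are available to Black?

19

Black to move; king on e5.
In check: no.
Legal moves: Ng7, Nc7, Nf6, Nd6, Kf6, Kd6, Kd5, Kf4, Ke4, Kd4, Qd4, Qb2+, Qxa1, Nc5, Na5, Nd4+, Nd2, Nc1+, Nxa1.
Count: 19.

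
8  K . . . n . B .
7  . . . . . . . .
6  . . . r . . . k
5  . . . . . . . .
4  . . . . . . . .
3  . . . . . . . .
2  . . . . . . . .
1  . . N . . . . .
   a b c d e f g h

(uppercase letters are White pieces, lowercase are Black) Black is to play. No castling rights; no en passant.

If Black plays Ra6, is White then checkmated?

After Ra6: white king on a8; in check: yes, from the black rook on a6.
White has 2 legal replies: Kb8, Kb7.
In check but a legal move exists → not checkmate.

no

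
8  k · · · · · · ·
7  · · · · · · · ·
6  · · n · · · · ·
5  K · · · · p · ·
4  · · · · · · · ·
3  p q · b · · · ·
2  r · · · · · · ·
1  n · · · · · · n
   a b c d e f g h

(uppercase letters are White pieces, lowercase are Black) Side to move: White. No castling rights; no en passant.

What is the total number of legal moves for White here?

0

White to move; king on a5.
In check: yes, from the black knight on c6.
Legal moves: none.
Count: 0.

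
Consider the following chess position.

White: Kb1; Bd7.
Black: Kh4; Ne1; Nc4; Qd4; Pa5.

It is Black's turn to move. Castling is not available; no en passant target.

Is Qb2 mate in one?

yes

After Qb2: white king on b1; in check: yes, from the black queen on b2.
King squares — a1: attacked by Qb2; c1: attacked by Qb2; a2: attacked by Qb2; b2: attacked by Nc4; c2: attacked by Ne1.
White has no legal moves → checkmate.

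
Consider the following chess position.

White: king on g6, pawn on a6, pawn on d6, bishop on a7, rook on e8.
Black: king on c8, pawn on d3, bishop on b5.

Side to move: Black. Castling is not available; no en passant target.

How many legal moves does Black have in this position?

2

Black to move; king on c8.
In check: yes, from the white rook on e8.
Legal moves: Kd7, Bxe8+.
Count: 2.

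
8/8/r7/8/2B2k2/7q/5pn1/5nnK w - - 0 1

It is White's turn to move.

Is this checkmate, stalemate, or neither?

checkmate

White to move; white king on h1.
In check: yes, from the black queen on h3.
King squares — g1: attacked by Pf2; g2: attacked by Qh3; h2: attacked by Nf1.
Legal moves for White: none.
In check with no legal moves → checkmate.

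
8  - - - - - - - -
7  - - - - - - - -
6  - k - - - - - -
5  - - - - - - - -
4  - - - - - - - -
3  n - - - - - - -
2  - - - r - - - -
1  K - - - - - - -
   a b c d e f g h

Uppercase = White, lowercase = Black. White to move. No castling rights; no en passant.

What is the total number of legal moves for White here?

White to move; king on a1.
In check: no.
Legal moves: none.
Count: 0.

0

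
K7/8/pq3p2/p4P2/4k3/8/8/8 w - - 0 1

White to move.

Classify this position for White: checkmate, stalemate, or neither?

White to move; white king on a8.
In check: no.
King squares — a7: attacked by Qb6; b7: attacked by Qb6; b8: attacked by Qb6.
Legal moves for White: none.
Not in check and no legal moves → stalemate.

stalemate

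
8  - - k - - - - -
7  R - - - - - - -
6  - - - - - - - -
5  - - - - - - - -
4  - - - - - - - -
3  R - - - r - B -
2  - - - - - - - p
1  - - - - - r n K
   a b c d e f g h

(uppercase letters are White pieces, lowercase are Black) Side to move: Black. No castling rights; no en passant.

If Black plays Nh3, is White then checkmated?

After Nh3: white king on h1; in check: yes, from the black rook on f1.
White has 2 legal replies: Kxh2, Kg2.
In check but a legal move exists → not checkmate.

no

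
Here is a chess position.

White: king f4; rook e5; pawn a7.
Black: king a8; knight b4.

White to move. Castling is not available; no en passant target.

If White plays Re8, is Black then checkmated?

no

After Re8: black king on a8; in check: yes, from the white rook on e8.
Black has 2 legal replies: Kb7, Kxa7.
In check but a legal move exists → not checkmate.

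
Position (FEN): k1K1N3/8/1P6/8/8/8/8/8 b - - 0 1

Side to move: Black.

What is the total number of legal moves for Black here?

Black to move; king on a8.
In check: no.
Legal moves: none.
Count: 0.

0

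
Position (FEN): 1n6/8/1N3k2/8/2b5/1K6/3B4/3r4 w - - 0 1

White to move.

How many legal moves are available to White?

White to move; king on b3.
In check: yes, from the black bishop on c4.
Legal moves: Kxc4, Kb4, Ka4, Kc3, Ka3, Kc2, Kb2, Nxc4.
Count: 8.

8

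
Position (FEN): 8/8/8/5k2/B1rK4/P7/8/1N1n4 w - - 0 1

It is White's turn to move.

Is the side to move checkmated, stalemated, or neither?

neither

White to move; white king on d4.
In check: yes, from the black rook on c4.
Legal moves for White: Kd5, Kxc4, Kd3.
White is in check but has 3 legal moves → neither.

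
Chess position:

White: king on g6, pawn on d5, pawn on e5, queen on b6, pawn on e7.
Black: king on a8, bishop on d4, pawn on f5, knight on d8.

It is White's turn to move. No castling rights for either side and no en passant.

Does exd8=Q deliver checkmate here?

yes

After exd8=Q: black king on a8; in check: yes, from the white queen on d8.
King squares — a7: attacked by Qb6; b7: attacked by Qb6; b8: attacked by Qb6.
Black has no legal moves → checkmate.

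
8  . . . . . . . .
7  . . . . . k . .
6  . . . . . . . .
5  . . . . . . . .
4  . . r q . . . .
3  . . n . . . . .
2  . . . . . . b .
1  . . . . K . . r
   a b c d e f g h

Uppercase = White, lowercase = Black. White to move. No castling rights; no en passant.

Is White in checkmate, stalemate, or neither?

White to move; white king on e1.
In check: yes, from the black rook on h1.
King squares — d1: attacked by Rh1; f1: attacked by Rh1; d2: attacked by Qd4; e2: attacked by Nc3; f2: attacked by Qd4.
Legal moves for White: none.
In check with no legal moves → checkmate.

checkmate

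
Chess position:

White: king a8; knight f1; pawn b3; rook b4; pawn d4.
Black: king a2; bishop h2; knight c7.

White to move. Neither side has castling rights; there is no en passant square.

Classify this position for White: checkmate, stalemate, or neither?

neither

White to move; white king on a8.
In check: yes, from the black knight on c7.
King squares — a7: available; b7: available; b8: available.
Legal moves for White: Kb8, Kb7, Ka7.
White is in check but has 3 legal moves → neither.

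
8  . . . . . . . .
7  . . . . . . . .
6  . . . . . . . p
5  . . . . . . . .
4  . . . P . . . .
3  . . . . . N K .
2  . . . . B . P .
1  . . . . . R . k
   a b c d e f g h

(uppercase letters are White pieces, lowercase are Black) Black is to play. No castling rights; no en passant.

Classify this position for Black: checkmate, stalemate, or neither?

Black to move; black king on h1.
In check: yes, from the white rook on f1.
King squares — g1: attacked by Rf1; g2: attacked by Kg3; h2: attacked by Nf3.
Legal moves for Black: none.
In check with no legal moves → checkmate.

checkmate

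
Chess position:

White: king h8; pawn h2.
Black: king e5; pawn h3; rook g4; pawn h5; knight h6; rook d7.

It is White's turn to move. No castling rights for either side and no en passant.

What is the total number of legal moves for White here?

White to move; king on h8.
In check: no.
Legal moves: none.
Count: 0.

0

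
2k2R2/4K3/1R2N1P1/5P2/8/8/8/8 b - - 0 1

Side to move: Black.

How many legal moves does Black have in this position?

0

Black to move; king on c8.
In check: yes, from the white rook on f8.
Legal moves: none.
Count: 0.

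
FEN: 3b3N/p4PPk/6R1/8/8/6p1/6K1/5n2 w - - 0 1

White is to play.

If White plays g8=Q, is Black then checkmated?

After g8=Q: black king on h7; in check: yes, from the white queen on g8.
King squares — g6: attacked by Qg8; h6: attacked by Rg6; g7: attacked by Rg6; g8: attacked by Rg6; h8: attacked by Qg8.
Black has no legal moves → checkmate.

yes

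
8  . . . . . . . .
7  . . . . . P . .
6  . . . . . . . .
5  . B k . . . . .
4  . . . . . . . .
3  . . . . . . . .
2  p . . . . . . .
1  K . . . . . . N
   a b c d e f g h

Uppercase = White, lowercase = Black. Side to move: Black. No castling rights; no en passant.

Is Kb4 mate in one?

After Kb4: white king on a1; in check: no.
White is not in check, so this cannot be checkmate.

no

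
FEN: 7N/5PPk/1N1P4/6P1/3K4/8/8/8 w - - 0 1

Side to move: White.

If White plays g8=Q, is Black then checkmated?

After g8=Q: black king on h7; in check: yes, from the white queen on g8.
King squares — g6: attacked by Qg8; h6: attacked by Pg5; g7: attacked by Qg8; g8: attacked by Pf7; h8: attacked by Qg8.
Black has no legal moves → checkmate.

yes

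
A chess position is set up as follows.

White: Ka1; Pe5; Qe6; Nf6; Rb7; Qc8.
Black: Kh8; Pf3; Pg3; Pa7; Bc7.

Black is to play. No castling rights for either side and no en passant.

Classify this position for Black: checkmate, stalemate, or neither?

neither

Black to move; black king on h8.
In check: yes, from the white queen on c8.
King squares — g7: available; h7: attacked by Nf6; g8: attacked by Qe6.
Legal moves for Black: Kg7, Bd8.
Black is in check but has 2 legal moves → neither.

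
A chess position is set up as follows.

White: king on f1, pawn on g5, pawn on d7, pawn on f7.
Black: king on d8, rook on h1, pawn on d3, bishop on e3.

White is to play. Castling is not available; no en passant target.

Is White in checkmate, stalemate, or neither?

neither

White to move; white king on f1.
In check: yes, from the black rook on h1.
Legal moves for White: Kg2.
White is in check but has 1 legal move → neither.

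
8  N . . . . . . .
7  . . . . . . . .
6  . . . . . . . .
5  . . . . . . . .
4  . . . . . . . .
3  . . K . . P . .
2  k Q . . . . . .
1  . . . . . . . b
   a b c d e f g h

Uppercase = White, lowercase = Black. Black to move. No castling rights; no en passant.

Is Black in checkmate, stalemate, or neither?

Black to move; black king on a2.
In check: yes, from the white queen on b2.
King squares — a1: attacked by Qb2; b1: attacked by Qb2; b2: attacked by Kc3; a3: attacked by Qb2; b3: attacked by Qb2.
Legal moves for Black: none.
In check with no legal moves → checkmate.

checkmate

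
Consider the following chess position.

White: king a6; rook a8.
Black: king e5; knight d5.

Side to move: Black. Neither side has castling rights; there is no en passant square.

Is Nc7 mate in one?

After Nc7: white king on a6; in check: yes, from the black knight on c7.
White has 4 legal replies: Kb7, Ka7, Kb6, Ka5.
In check but a legal move exists → not checkmate.

no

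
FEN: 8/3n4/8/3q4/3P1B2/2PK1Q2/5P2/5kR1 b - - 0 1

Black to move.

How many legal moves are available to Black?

Black to move; king on f1.
In check: yes, from the white rook on g1.
Legal moves: Kxg1.
Count: 1.

1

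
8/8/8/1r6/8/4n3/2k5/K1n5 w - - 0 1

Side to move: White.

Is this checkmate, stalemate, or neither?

stalemate

White to move; white king on a1.
In check: no.
King squares — b1: attacked by Kc2; a2: attacked by Nc1; b2: attacked by Kc2.
Legal moves for White: none.
Not in check and no legal moves → stalemate.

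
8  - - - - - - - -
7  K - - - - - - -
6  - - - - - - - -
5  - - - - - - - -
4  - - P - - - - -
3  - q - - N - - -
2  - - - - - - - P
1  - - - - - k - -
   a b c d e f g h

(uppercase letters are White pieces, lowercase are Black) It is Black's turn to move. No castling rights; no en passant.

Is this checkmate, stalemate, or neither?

neither

Black to move; black king on f1.
In check: yes, from the white knight on e3.
Legal moves for Black: Kf2, Ke2, Kg1, Ke1, Qxe3+.
Black is in check but has 5 legal moves → neither.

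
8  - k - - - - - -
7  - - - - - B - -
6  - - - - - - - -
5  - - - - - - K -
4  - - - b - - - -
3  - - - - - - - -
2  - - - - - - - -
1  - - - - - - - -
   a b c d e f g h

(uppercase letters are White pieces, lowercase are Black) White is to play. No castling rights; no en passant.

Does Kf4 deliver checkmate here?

After Kf4: black king on b8; in check: no.
Black is not in check, so this cannot be checkmate.

no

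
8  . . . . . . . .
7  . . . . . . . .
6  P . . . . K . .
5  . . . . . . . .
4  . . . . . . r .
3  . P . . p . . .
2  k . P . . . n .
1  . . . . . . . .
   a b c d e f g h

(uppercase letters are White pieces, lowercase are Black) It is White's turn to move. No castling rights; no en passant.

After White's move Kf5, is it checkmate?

After Kf5: black king on a2; in check: no.
Black is not in check, so this cannot be checkmate.

no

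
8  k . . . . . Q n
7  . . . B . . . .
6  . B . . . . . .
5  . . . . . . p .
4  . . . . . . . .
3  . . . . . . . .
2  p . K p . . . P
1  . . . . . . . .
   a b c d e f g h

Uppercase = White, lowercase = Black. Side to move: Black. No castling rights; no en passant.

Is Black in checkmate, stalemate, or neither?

Black to move; black king on a8.
In check: yes, from the white queen on g8.
Legal moves for Black: Kb7.
Black is in check but has 1 legal move → neither.

neither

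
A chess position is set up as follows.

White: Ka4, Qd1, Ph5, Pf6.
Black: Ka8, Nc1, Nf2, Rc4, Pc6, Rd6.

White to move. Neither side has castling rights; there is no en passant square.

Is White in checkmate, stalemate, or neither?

neither

White to move; white king on a4.
In check: yes, from the black rook on c4.
King squares — a3: available; b3: attacked by Nc1; b4: attacked by Rc4; a5: available; b5: attacked by Pc6.
Legal moves for White: Ka5, Ka3.
White is in check but has 2 legal moves → neither.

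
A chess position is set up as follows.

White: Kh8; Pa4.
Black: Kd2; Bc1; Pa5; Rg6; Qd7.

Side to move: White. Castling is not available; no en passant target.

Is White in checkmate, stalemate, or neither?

stalemate

White to move; white king on h8.
In check: no.
King squares — g7: attacked by Rg6; h7: attacked by Qd7; g8: attacked by Rg6.
Legal moves for White: none.
Not in check and no legal moves → stalemate.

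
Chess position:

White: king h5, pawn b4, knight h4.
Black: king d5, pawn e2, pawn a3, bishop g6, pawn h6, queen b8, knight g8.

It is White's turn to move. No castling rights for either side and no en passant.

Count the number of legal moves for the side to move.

3

White to move; king on h5.
In check: yes, from the black bishop on g6.
Legal moves: Kxg6, Kg4, Nxg6.
Count: 3.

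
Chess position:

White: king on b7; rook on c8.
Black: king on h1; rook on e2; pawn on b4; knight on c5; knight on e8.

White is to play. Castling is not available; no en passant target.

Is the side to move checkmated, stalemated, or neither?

neither

White to move; white king on b7.
In check: yes, from the black knight on c5.
Legal moves for White: Kb8, Ka8, Ka7, Kc6, Kb6, Rxc5.
White is in check but has 6 legal moves → neither.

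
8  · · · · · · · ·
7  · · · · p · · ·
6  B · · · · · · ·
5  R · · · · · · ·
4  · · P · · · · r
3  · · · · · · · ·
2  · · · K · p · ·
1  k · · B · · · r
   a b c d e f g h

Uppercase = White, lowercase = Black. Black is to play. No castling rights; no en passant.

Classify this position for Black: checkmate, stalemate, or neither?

neither

Black to move; black king on a1.
In check: yes, from the white rook on a5.
Legal moves for Black: Kb2, Kb1.
Black is in check but has 2 legal moves → neither.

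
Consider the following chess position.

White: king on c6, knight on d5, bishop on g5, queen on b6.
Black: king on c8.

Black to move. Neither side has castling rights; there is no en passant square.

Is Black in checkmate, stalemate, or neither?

stalemate

Black to move; black king on c8.
In check: no.
King squares — b7: attacked by Qb6; c7: attacked by Nd5; d7: attacked by Kc6; b8: attacked by Qb6; d8: attacked by Bg5.
Legal moves for Black: none.
Not in check and no legal moves → stalemate.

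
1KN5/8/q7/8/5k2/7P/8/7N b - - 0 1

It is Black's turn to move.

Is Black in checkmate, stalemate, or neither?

Black to move; black king on f4.
In check: no.
Legal moves for Black include: Qxc8+, Qa8+, Qb7+, Qa7+, Qh6, Qg6, Qf6, Qe6, Qd6+, Qc6, Qb6+, Qb5+, Qa5, Qc4, Qa4, Qd3, Qa3, Qe2, ... (list truncated; more exist).
Black has legal moves and is not in check → neither.

neither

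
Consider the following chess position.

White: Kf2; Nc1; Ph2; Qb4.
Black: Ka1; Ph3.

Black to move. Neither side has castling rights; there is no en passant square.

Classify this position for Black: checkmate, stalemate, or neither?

Black to move; black king on a1.
In check: no.
King squares — b1: attacked by Qb4; a2: attacked by Nc1; b2: attacked by Qb4.
Legal moves for Black: none.
Not in check and no legal moves → stalemate.

stalemate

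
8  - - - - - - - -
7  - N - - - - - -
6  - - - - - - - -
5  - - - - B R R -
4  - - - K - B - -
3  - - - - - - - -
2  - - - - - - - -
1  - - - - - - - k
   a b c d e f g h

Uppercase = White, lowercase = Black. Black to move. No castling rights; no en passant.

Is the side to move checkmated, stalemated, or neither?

stalemate

Black to move; black king on h1.
In check: no.
King squares — g1: attacked by Rg5; g2: attacked by Rg5; h2: attacked by Bf4.
Legal moves for Black: none.
Not in check and no legal moves → stalemate.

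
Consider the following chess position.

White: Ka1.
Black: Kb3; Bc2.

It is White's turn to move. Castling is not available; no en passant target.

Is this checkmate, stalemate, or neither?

stalemate

White to move; white king on a1.
In check: no.
King squares — b1: attacked by Bc2; a2: attacked by Kb3; b2: attacked by Kb3.
Legal moves for White: none.
Not in check and no legal moves → stalemate.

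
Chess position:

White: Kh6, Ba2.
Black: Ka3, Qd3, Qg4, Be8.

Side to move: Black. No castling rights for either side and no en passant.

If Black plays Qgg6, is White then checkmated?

yes

After Qgg6: white king on h6; in check: yes, from the black queen on g6.
King squares — g5: attacked by Qg6; h5: attacked by Qg6; g6: attacked by Qd3; g7: attacked by Qg6; h7: attacked by Qg6.
White has no legal moves → checkmate.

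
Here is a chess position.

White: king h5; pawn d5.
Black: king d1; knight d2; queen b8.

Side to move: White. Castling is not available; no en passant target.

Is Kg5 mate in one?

After Kg5: black king on d1; in check: no.
Black is not in check, so this cannot be checkmate.

no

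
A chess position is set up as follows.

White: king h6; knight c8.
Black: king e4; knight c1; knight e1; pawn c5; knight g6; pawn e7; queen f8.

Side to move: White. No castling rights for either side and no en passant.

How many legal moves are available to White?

White to move; king on h6.
In check: yes, from the black queen on f8.
Legal moves: Kh7, Kxg6, Kh5, Kg5.
Count: 4.

4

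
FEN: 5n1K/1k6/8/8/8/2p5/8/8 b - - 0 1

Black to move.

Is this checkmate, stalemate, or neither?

Black to move; black king on b7.
In check: no.
Legal moves for Black: Nh7, Nd7, Ng6+, Ne6, Kc8, Kb8, Ka8, Kc7, Ka7, Kc6, Kb6, Ka6, c2.
Black has 13 legal moves and is not in check → neither.

neither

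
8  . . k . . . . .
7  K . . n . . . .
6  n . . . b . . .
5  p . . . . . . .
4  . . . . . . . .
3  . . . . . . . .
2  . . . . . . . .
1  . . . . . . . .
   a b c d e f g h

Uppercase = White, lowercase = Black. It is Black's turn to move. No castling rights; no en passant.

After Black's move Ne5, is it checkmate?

After Ne5: white king on a7; in check: no.
White is not in check, so this cannot be checkmate.

no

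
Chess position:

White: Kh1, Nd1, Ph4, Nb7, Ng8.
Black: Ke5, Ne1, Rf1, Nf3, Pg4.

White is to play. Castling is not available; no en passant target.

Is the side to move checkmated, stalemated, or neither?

checkmate

White to move; white king on h1.
In check: yes, from the black rook on f1.
King squares — g1: attacked by Rf1; g2: attacked by Ne1; h2: attacked by Nf3.
Legal moves for White: none.
In check with no legal moves → checkmate.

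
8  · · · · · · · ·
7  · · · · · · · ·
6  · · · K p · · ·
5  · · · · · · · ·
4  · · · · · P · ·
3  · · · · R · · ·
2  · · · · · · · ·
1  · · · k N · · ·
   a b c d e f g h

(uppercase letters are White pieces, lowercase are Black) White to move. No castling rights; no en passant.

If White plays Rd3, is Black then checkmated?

no

After Rd3: black king on d1; in check: yes, from the white rook on d3.
Black has 3 legal replies: Ke2, Kxe1, Kc1.
In check but a legal move exists → not checkmate.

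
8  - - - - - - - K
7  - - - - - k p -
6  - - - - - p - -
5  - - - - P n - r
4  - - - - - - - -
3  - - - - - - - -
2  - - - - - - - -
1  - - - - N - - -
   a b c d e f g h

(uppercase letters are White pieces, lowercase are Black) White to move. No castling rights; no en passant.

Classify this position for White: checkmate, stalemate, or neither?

checkmate

White to move; white king on h8.
In check: yes, from the black rook on h5.
King squares — g7: attacked by Nf5; h7: attacked by Rh5; g8: attacked by Kf7.
Legal moves for White: none.
In check with no legal moves → checkmate.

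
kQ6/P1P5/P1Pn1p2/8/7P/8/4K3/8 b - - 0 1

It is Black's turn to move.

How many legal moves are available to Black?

0

Black to move; king on a8.
In check: yes, from the white queen on b8.
Legal moves: none.
Count: 0.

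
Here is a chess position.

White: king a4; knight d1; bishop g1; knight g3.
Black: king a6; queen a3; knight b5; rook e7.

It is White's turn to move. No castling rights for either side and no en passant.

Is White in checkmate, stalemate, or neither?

checkmate

White to move; white king on a4.
In check: yes, from the black queen on a3.
King squares — a3: attacked by Nb5; b3: attacked by Qa3; b4: attacked by Qa3; a5: attacked by Qa3; b5: attacked by Ka6.
Legal moves for White: none.
In check with no legal moves → checkmate.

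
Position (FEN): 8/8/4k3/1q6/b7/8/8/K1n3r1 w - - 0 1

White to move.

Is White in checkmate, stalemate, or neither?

stalemate

White to move; white king on a1.
In check: no.
King squares — b1: attacked by Qb5; a2: attacked by Nc1; b2: attacked by Qb5.
Legal moves for White: none.
Not in check and no legal moves → stalemate.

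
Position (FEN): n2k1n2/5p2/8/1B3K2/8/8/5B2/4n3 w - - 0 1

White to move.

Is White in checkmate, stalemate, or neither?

White to move; white king on f5.
In check: no.
Legal moves for White include: Kf6, Kg5, Ke5, Kg4, Kf4, Ke4, Be8, Bd7, Bc6, Ba6, Bc4, Ba4, Bd3, Be2, Bf1, Ba7, Bb6+, Bc5, ... (list truncated; more exist).
White has legal moves and is not in check → neither.

neither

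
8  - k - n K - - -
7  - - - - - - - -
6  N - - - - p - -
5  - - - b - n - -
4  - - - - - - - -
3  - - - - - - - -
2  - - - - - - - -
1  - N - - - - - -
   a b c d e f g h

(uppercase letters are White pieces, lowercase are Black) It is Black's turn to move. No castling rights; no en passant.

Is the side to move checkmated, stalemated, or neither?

Black to move; black king on b8.
In check: yes, from the white knight on a6.
King squares — a7: available; b7: available; c7: attacked by Na6; a8: available; c8: available.
Legal moves for Black: Kc8, Ka8, Kb7, Ka7.
Black is in check but has 4 legal moves → neither.

neither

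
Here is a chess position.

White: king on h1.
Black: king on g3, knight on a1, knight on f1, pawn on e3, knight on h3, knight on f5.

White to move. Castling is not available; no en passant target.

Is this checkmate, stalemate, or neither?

stalemate

White to move; white king on h1.
In check: no.
King squares — g1: attacked by Nh3; g2: attacked by Kg3; h2: attacked by Nf1.
Legal moves for White: none.
Not in check and no legal moves → stalemate.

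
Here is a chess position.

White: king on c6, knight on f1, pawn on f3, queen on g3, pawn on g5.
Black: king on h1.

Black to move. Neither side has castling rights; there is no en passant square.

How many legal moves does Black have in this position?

Black to move; king on h1.
In check: no.
Legal moves: none.
Count: 0.

0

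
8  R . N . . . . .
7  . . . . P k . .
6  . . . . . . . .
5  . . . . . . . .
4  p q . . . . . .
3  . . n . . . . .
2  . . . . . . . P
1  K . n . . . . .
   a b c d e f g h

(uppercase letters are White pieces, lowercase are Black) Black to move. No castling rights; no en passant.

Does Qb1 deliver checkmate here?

yes

After Qb1: white king on a1; in check: yes, from the black queen on b1.
King squares — b1: attacked by Nc3; a2: attacked by Qb1; b2: attacked by Qb1.
White has no legal moves → checkmate.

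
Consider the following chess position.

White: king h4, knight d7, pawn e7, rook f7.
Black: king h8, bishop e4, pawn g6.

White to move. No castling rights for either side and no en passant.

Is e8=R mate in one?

yes

After e8=R: black king on h8; in check: yes, from the white rook on e8.
King squares — g7: attacked by Rf7; h7: attacked by Rf7; g8: attacked by Re8.
Black has no legal moves → checkmate.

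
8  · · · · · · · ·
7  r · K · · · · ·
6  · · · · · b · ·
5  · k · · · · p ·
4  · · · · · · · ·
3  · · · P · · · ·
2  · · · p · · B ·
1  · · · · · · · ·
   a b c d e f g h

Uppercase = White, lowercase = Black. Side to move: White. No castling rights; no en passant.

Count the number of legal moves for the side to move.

White to move; king on c7.
In check: yes, from the black rook on a7.
Legal moves: Kc8, Kb8, Kd6, Bb7.
Count: 4.

4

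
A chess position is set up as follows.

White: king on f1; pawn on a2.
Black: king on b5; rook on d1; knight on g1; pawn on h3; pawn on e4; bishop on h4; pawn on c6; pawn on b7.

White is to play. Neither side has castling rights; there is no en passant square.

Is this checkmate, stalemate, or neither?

checkmate

White to move; white king on f1.
In check: yes, from the black rook on d1.
King squares — e1: attacked by Rd1; g1: attacked by Rd1; e2: attacked by Ng1; f2: attacked by Bh4; g2: attacked by Ph3.
Legal moves for White: none.
In check with no legal moves → checkmate.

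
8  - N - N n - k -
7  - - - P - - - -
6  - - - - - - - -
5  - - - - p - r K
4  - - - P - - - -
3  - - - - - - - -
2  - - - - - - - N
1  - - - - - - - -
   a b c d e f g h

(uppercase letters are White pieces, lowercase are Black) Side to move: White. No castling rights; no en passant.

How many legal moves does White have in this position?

White to move; king on h5.
In check: yes, from the black rook on g5.
Legal moves: Kh6, Kxg5, Kh4.
Count: 3.

3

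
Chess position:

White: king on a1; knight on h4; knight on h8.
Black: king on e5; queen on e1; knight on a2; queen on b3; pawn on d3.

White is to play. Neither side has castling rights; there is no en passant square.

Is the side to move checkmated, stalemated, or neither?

checkmate

White to move; white king on a1.
In check: yes, from the black queen on e1.
King squares — b1: attacked by Qe1; a2: attacked by Qb3; b2: attacked by Qb3.
Legal moves for White: none.
In check with no legal moves → checkmate.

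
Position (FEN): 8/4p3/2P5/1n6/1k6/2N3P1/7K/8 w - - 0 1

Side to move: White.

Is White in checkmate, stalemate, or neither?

White to move; white king on h2.
In check: no.
Legal moves for White: Nd5+, Nxb5, Ne4, Na4, Ne2, Na2+, Nd1, Nb1, Kh3, Kg2, Kh1, Kg1, c7, g4.
White has 14 legal moves and is not in check → neither.

neither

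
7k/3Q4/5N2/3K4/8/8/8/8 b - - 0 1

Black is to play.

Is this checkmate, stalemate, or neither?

stalemate

Black to move; black king on h8.
In check: no.
King squares — g7: attacked by Qd7; h7: attacked by Nf6; g8: attacked by Nf6.
Legal moves for Black: none.
Not in check and no legal moves → stalemate.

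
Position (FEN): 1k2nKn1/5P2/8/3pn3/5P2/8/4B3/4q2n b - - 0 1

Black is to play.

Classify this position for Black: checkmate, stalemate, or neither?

Black to move; black king on b8.
In check: no.
Legal moves for Black include: Ne7, Nh6, Ngf6, Ng7, Nc7, Nef6, Nd6, Kc8, Ka8, Kc7, Kb7, Ka7, Nxf7, Nd7+, Ng6+, Nc6, Ng4, Nc4, ... (list truncated; more exist).
Black has legal moves and is not in check → neither.

neither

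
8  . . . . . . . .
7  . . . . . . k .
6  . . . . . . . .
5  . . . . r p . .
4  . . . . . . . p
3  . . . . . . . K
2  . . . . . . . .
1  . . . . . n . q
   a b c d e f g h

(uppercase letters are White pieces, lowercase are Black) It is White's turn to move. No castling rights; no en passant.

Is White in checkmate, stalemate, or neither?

checkmate

White to move; white king on h3.
In check: yes, from the black queen on h1.
King squares — g2: attacked by Qh1; h2: attacked by Nf1; g3: attacked by Nf1; g4: attacked by Pf5; h4: attacked by Qh1.
Legal moves for White: none.
In check with no legal moves → checkmate.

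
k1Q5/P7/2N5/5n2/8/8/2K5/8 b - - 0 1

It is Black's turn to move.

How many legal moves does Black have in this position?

0

Black to move; king on a8.
In check: yes, from the white queen on c8.
Legal moves: none.
Count: 0.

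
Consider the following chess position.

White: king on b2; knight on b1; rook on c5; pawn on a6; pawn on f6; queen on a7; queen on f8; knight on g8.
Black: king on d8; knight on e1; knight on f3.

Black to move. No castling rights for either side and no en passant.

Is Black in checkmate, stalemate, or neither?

checkmate

Black to move; black king on d8.
In check: yes, from the white queen on f8.
King squares — c7: attacked by Rc5; d7: attacked by Qa7; e7: attacked by Pf6; c8: attacked by Rc5; e8: attacked by Qf8.
Legal moves for Black: none.
In check with no legal moves → checkmate.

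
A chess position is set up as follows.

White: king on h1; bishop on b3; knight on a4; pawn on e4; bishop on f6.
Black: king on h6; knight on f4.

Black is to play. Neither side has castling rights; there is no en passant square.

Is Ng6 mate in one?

no

After Ng6: white king on h1; in check: no.
White is not in check, so this cannot be checkmate.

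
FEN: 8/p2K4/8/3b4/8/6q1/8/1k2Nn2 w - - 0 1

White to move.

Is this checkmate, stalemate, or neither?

White to move; white king on d7.
In check: no.
Legal moves for White: Ke8, Kd8, Kc8, Ke7, Nf3, Nd3, Ng2, Nc2.
White has 8 legal moves and is not in check → neither.

neither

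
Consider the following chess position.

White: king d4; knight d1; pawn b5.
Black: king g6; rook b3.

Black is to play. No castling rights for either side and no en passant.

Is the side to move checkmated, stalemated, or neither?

Black to move; black king on g6.
In check: no.
Legal moves for Black include: Kh7, Kg7, Kf7, Kh6, Kf6, Kh5, Kg5, Kf5, Rxb5, Rb4+, Rh3, Rg3, Rf3, Re3, Rd3+, Rc3, Ra3, Rb2, ... (list truncated; more exist).
Black has legal moves and is not in check → neither.

neither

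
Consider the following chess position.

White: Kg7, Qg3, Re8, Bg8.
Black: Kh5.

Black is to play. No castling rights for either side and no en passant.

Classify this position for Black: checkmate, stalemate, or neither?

stalemate

Black to move; black king on h5.
In check: no.
King squares — g4: attacked by Qg3; h4: attacked by Qg3; g5: attacked by Qg3; g6: attacked by Qg3; h6: attacked by Kg7.
Legal moves for Black: none.
Not in check and no legal moves → stalemate.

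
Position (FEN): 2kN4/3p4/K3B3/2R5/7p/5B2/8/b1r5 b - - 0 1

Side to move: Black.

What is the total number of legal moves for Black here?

3

Black to move; king on c8.
In check: yes, from the white rook on c5.
Legal moves: Kxd8, Kb8, Rxc5.
Count: 3.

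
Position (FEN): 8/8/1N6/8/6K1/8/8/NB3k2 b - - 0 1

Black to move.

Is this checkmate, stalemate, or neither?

neither

Black to move; black king on f1.
In check: no.
Legal moves for Black: Kg2, Kf2, Ke2, Kg1, Ke1.
Black has 5 legal moves and is not in check → neither.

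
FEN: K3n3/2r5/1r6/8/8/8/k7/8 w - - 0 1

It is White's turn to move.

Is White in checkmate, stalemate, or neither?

stalemate

White to move; white king on a8.
In check: no.
King squares — a7: attacked by Rc7; b7: attacked by Rb6; b8: attacked by Rb6.
Legal moves for White: none.
Not in check and no legal moves → stalemate.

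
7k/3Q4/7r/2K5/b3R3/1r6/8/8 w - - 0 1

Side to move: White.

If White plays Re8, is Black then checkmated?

yes

After Re8: black king on h8; in check: yes, from the white rook on e8.
King squares — g7: attacked by Qd7; h7: attacked by Qd7; g8: attacked by Re8.
Black has no legal moves → checkmate.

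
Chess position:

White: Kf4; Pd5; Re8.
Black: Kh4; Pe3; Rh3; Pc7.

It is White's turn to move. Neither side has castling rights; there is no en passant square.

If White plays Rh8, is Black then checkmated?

After Rh8: black king on h4; in check: yes, from the white rook on h8.
King squares — g3: attacked by Kf4; h3: own rook; g4: attacked by Kf4; g5: attacked by Kf4; h5: attacked by Rh8.
Black has no legal moves → checkmate.

yes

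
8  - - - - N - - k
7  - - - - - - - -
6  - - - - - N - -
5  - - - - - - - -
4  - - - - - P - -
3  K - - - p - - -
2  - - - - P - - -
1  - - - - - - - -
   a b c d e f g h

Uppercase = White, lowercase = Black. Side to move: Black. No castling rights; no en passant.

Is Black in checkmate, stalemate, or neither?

stalemate

Black to move; black king on h8.
In check: no.
King squares — g7: attacked by Ne8; h7: attacked by Nf6; g8: attacked by Nf6.
Legal moves for Black: none.
Not in check and no legal moves → stalemate.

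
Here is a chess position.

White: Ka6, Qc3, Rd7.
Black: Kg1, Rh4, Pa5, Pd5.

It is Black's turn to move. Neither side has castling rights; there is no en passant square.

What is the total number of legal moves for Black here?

21

Black to move; king on g1.
In check: no.
Legal moves: Rh8, Rh7, Rh6+, Rh5, Rg4, Rf4, Re4, Rd4, Rc4, Rb4, Ra4, Rh3, Rh2, Rh1, Kh2, Kg2, Kf2, Kh1, Kf1, d4, a4.
Count: 21.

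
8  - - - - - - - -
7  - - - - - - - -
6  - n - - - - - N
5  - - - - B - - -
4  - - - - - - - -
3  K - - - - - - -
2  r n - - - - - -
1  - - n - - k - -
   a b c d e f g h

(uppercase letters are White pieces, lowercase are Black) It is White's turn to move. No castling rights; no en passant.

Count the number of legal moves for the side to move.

1

White to move; king on a3.
In check: yes, from the black rook on a2.
Legal moves: Kb4.
Count: 1.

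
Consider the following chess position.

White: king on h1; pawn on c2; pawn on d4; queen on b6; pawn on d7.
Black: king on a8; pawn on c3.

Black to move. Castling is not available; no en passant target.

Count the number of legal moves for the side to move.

Black to move; king on a8.
In check: no.
Legal moves: none.
Count: 0.

0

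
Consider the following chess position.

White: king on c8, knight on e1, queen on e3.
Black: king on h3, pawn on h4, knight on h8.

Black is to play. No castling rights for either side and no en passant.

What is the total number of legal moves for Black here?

2

Black to move; king on h3.
In check: yes, from the white queen on e3.
Legal moves: Kg4, Kh2.
Count: 2.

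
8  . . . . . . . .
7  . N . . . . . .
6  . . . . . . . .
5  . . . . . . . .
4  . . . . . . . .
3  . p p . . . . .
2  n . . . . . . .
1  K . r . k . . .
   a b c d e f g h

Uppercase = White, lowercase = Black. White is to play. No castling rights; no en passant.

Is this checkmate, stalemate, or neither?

checkmate

White to move; white king on a1.
In check: yes, from the black rook on c1.
King squares — b1: attacked by Rc1; a2: attacked by Pb3; b2: attacked by Pc3.
Legal moves for White: none.
In check with no legal moves → checkmate.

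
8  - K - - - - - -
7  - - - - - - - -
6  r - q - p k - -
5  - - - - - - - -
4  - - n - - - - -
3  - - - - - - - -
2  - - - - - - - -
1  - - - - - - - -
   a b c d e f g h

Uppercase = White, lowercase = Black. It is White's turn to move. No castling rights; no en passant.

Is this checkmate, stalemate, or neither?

stalemate

White to move; white king on b8.
In check: no.
King squares — a7: attacked by Ra6; b7: attacked by Qc6; c7: attacked by Qc6; a8: attacked by Ra6; c8: attacked by Qc6.
Legal moves for White: none.
Not in check and no legal moves → stalemate.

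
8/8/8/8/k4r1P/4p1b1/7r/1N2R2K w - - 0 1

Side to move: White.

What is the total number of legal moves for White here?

White to move; king on h1.
In check: yes, from the black rook on h2.
Legal moves: Kg1.
Count: 1.

1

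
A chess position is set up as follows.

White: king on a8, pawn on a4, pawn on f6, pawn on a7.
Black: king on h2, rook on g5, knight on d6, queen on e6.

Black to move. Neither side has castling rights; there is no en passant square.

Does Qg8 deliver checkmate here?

yes

After Qg8: white king on a8; in check: yes, from the black queen on g8.
King squares — a7: own pawn; b7: attacked by Nd6; b8: attacked by Qg8.
White has no legal moves → checkmate.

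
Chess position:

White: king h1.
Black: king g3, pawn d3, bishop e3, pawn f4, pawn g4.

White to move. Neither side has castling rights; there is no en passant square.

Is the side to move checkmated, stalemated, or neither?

White to move; white king on h1.
In check: no.
King squares — g1: attacked by Be3; g2: attacked by Kg3; h2: attacked by Kg3.
Legal moves for White: none.
Not in check and no legal moves → stalemate.

stalemate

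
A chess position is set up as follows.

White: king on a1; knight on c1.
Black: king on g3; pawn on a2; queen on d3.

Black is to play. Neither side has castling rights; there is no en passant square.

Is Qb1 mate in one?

yes

After Qb1: white king on a1; in check: yes, from the black queen on b1.
King squares — b1: attacked by Pa2; a2: attacked by Qb1; b2: attacked by Qb1.
White has no legal moves → checkmate.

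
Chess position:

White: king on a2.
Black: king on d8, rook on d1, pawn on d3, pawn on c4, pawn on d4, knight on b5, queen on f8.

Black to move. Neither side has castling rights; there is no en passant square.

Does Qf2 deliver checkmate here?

After Qf2: white king on a2; in check: yes, from the black queen on f2.
King squares — a1: attacked by Rd1; b1: attacked by Rd1; b2: attacked by Qf2; a3: attacked by Nb5; b3: attacked by Pc4.
White has no legal moves → checkmate.

yes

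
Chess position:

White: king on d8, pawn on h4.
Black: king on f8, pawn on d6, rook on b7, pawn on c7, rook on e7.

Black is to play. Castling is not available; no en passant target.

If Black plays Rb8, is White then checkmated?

yes

After Rb8: white king on d8; in check: yes, from the black rook on b8.
King squares — c7: attacked by Re7; d7: attacked by Re7; e7: attacked by Kf8; c8: attacked by Rb8; e8: attacked by Re7.
White has no legal moves → checkmate.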